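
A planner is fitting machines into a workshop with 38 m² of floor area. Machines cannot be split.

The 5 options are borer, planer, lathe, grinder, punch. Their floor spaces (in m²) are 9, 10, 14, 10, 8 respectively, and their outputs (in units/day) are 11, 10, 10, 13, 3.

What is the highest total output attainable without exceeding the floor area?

37

Take borer, planer, grinder, and punch: floor space 9 + 10 + 10 + 8 = 37 ≤ 38, output 11 + 10 + 13 + 3 = 37.
No other feasible combination does better.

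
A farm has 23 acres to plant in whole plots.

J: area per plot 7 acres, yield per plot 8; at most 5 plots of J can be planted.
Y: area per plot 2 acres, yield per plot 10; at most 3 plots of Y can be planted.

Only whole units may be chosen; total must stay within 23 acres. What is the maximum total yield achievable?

Y has the best ratio (10/2); taking only Y gives at most 3×10 = 30 (stopped by the supply cap of 3).
Mixing does better — 2×J and 3×Y: area 20 ≤ 23, yield 2·8 + 3·10 = 46.

46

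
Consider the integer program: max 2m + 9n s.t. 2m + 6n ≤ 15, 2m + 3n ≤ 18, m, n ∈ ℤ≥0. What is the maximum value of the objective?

Relaxing integrality, the LP optimum is 22.50 at (m,n) = (0, 2.5), which is not an integer point.
(m,n)=(1,2) is feasible, giving 20.
(m,n)=(0,2) is feasible, giving 18.
(m,n)=(2,1) is feasible, giving 13.
Maximum is 20 at (m,n)=(1,2).

20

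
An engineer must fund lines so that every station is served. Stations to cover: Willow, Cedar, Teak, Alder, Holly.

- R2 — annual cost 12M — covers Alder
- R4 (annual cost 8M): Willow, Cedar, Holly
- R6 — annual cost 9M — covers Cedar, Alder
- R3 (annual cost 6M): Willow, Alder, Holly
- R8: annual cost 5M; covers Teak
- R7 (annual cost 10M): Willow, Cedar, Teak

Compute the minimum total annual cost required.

Choose R3 and R7: together they cover Willow, Cedar, Teak, Alder, Holly — every station.
Total annual cost: 6 + 10 = 16.

16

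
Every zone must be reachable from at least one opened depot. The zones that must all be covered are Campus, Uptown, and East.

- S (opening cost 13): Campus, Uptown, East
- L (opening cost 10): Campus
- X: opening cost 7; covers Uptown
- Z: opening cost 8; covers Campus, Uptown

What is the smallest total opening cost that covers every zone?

S alone covers Campus, Uptown, East — every zone.
Total opening cost: 13.

13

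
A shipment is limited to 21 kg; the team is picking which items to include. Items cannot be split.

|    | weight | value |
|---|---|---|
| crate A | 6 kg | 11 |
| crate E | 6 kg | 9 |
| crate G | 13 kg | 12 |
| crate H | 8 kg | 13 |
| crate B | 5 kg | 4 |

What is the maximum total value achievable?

Take crate A, crate E, and crate H: weight 6 + 6 + 8 = 20 ≤ 21, value 11 + 9 + 13 = 33.
No other feasible combination does better.

33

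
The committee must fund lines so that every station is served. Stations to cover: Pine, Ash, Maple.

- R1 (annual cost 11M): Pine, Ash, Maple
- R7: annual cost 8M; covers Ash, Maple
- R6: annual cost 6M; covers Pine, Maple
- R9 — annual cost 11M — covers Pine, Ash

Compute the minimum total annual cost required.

This is an integer covering problem.
R1 alone covers Pine, Ash, Maple — every station.
Total annual cost: 11.

11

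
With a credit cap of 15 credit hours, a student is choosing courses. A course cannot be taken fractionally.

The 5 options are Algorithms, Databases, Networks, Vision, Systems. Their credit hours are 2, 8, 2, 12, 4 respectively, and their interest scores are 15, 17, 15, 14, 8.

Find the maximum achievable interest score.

Treat it as a binary knapsack problem.
Algorithms + Databases + Systems: credit hours 2 + 8 + 4 = 14 ≤ 15, interest score 15 + 17 + 8 = 40.
Databases + Networks + Systems: credit hours 8 + 2 + 4 = 14 ≤ 15, interest score 17 + 15 + 8 = 40.
Algorithms + Databases + Networks: credit hours 2 + 8 + 2 = 12 ≤ 15, interest score 15 + 17 + 15 = 47.
Best is Algorithms, Databases, and Networks with total interest score 47.

47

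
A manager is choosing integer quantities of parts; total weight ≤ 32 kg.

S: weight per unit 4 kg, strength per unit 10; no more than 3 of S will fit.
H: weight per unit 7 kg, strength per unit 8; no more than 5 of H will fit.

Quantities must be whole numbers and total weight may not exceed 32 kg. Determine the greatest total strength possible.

46

This is a bounded integer knapsack.
3×S and 2×H: weight 26 ≤ 32, strength 3·10 + 2·8 = 46.
2×S and 3×H: weight 29 ≤ 32, strength 2·10 + 3·8 = 44.
Best is 46.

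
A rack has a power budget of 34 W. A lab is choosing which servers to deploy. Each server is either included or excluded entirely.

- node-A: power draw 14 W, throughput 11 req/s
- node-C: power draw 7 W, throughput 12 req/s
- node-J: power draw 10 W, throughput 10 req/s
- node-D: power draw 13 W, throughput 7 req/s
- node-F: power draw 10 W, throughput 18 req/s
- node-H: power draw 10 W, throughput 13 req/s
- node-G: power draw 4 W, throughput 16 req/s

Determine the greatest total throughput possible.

node-C + node-J + node-F + node-G: power draw 7 + 10 + 10 + 4 = 31 ≤ 34, throughput 12 + 10 + 18 + 16 = 56.
node-C + node-F + node-H + node-G: power draw 7 + 10 + 10 + 4 = 31 ≤ 34, throughput 12 + 18 + 13 + 16 = 59.
node-J + node-F + node-H + node-G: power draw 10 + 10 + 10 + 4 = 34 ≤ 34, throughput 10 + 18 + 13 + 16 = 57.
Best is node-C, node-F, node-H, and node-G with total throughput 59.

59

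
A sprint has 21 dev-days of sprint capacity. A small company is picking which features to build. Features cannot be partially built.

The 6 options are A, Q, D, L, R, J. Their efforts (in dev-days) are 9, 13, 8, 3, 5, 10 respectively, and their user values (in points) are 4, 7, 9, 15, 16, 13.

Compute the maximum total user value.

44

Allowing fractional choices, the relaxed optimum would be about 47.4, but features are indivisible.
D + L + R: effort 8 + 3 + 5 = 16 ≤ 21, user value 9 + 15 + 16 = 40.
L + R + J: effort 3 + 5 + 10 = 18 ≤ 21, user value 15 + 16 + 13 = 44.
Q + L + R: effort 13 + 3 + 5 = 21 ≤ 21, user value 7 + 15 + 16 = 38.
Best is L, R, and J with total user value 44.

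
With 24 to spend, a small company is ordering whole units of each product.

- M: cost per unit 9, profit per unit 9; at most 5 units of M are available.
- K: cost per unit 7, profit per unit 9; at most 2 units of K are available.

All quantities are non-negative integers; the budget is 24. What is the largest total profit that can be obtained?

This is a bounded integer knapsack.
2×K: cost 14 ≤ 24, profit 2·9 = 18.
1×M and 2×K: cost 23 ≤ 24, profit 1·9 + 2·9 = 27.
Best is 27.

27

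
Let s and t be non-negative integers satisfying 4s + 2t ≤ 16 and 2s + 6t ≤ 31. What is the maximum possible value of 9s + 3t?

36

(s,t)=(4,0) is feasible, giving 36.
(s,t)=(3,1) is feasible, giving 30.
(s,t)=(3,0) is feasible, giving 27.
The best lattice point is (4,0), giving 36.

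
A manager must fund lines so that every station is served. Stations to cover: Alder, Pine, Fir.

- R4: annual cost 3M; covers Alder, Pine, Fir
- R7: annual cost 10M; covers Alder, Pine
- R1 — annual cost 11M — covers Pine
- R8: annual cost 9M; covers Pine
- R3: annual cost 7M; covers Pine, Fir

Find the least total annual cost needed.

R4 alone covers Alder, Pine, Fir — every station.
Total annual cost: 3.

3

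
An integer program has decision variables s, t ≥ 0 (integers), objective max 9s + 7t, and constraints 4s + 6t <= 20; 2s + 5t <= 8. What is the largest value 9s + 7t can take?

36

(s,t)=(4,0): 4·4+6·0=16≤20, 2·4+5·0=8≤8, objective 36.
(s,t)=(3,0): 4·3+6·0=12≤20, 2·3+5·0=6≤8, objective 27.
No feasible integer point exceeds 36.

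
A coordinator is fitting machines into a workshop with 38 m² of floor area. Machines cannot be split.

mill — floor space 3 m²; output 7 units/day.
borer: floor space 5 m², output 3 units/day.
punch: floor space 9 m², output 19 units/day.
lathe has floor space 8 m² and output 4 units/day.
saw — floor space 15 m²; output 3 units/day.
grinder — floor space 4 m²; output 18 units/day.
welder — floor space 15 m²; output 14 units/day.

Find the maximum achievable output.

61

Allowing fractional choices, the relaxed optimum would be about 62.0, but machines are indivisible.
punch + lathe + grinder + welder: floor space 9 + 8 + 4 + 15 = 36 ≤ 38, output 19 + 4 + 18 + 14 = 55.
mill + punch + grinder + welder: floor space 3 + 9 + 4 + 15 = 31 ≤ 38, output 7 + 19 + 18 + 14 = 58.
mill + borer + punch + grinder + welder: floor space 3 + 5 + 9 + 4 + 15 = 36 ≤ 38, output 7 + 3 + 19 + 18 + 14 = 61.
Best is mill, borer, punch, grinder, and welder with total output 61.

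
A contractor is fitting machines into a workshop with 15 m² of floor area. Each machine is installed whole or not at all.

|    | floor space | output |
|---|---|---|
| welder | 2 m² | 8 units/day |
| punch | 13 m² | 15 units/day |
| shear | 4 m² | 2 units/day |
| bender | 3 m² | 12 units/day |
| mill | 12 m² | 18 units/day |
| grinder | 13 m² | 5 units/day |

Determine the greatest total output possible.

Allowing fractional choices, the relaxed optimum would be about 35.0, but machines are indivisible.
welder + mill: floor space 2 + 12 = 14 ≤ 15, output 8 + 18 = 26.
bender + mill: floor space 3 + 12 = 15 ≤ 15, output 12 + 18 = 30.
Best is bender and mill with total output 30.

30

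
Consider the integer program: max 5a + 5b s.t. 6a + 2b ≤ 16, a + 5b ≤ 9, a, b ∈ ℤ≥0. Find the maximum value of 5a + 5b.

15

(a,b)=(2,1): 6·2+2·1=14≤16, 1·2+5·1=7≤9, objective 15.
(a,b)=(1,1): 6·1+2·1=8≤16, 1·1+5·1=6≤9, objective 10.
No feasible integer point exceeds 15.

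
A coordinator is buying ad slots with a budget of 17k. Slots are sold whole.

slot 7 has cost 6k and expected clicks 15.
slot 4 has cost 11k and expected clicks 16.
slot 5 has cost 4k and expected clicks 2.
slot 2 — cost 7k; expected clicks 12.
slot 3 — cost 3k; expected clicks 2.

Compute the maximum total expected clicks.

31

Take slot 7 and slot 4: cost 6 + 11 = 17 ≤ 17, expected clicks 15 + 16 = 31.
No other feasible combination does better.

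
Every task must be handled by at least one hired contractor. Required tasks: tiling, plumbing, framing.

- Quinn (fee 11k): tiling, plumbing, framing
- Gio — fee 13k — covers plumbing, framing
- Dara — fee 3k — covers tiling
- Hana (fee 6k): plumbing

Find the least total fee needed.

Quinn alone covers tiling, plumbing, framing — every task.
Total fee: 11.

11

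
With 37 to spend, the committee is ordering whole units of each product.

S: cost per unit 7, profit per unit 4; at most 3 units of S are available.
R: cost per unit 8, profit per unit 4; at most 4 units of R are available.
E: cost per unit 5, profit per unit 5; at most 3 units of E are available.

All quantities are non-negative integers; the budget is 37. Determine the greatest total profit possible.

27

3×S and 3×E: cost 36 ≤ 37, profit 3·4 + 3·5 = 27.
2×S, 1×R, and 3×E: cost 37 ≤ 37, profit 2·4 + 1·4 + 3·5 = 27.
Best is 27.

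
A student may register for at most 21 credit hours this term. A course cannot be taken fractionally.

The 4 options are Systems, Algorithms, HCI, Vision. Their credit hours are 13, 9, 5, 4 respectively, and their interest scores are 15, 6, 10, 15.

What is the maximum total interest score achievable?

31

This is an integer program with binary decision variables.
HCI + Vision: credit hours 5 + 4 = 9 ≤ 21, interest score 10 + 15 = 25.
Systems + Vision: credit hours 13 + 4 = 17 ≤ 21, interest score 15 + 15 = 30.
Algorithms + HCI + Vision: credit hours 9 + 5 + 4 = 18 ≤ 21, interest score 6 + 10 + 15 = 31.
Best is Algorithms, HCI, and Vision with total interest score 31.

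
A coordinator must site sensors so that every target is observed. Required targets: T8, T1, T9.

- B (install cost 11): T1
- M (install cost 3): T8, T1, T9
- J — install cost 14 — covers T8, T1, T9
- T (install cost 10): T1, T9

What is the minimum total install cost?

This is a weighted set-cover instance.
M alone covers T8, T1, T9 — every target.
Total install cost: 3.
No cover costs less than 3.

3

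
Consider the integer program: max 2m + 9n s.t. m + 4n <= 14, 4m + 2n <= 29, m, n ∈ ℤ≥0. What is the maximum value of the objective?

31

The continuous relaxation peaks at (0, 3.5) with value 31.50; rounding to a feasible lattice point costs some objective.
(m,n)=(2,3): 1·2+4·3=14≤14, 4·2+2·3=14≤29, objective 31.
(m,n)=(1,3): 1·1+4·3=13≤14, 4·1+2·3=10≤29, objective 29.
(m,n)=(0,3): 1·0+4·3=12≤14, 4·0+2·3=6≤29, objective 27.
No feasible integer point exceeds 31.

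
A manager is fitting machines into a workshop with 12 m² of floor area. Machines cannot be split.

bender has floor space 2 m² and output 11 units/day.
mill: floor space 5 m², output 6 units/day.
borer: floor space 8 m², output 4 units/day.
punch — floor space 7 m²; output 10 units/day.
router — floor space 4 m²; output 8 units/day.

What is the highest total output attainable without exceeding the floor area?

25

Take bender, mill, and router: floor space 2 + 5 + 4 = 11 ≤ 12, output 11 + 6 + 8 = 25.
No other feasible combination does better.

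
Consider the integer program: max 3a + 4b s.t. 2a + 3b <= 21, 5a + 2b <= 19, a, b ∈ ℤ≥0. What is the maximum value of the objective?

(a,b)=(0,7): 2·0+3·7=21≤21, 5·0+2·7=14≤19, objective 28.
(a,b)=(1,6): 2·1+3·6=20≤21, 5·1+2·6=17≤19, objective 27.
The best lattice point is (0,7), giving 28.

28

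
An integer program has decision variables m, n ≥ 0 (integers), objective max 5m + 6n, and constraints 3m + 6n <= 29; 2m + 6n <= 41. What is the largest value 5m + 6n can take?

(m,n)=(9,0) is feasible, giving 45.
(m,n)=(8,0) is feasible, giving 40.
No feasible integer point exceeds 45.

45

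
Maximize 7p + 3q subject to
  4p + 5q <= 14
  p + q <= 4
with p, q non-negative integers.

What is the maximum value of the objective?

21

(p,q)=(3,0): 4·3+5·0=12≤14, 1·3+1·0=3≤4, objective 21.
(p,q)=(2,1): 4·2+5·1=13≤14, 1·2+1·1=3≤4, objective 17.
(p,q)=(2,0): 4·2+5·0=8≤14, 1·2+1·0=2≤4, objective 14.
No feasible integer point exceeds 21.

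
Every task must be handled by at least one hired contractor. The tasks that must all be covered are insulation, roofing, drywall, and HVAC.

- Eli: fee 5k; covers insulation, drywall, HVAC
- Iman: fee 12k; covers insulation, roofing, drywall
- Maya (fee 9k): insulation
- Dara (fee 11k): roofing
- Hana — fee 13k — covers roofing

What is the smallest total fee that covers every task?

16

Choose Eli and Dara: together they cover insulation, roofing, drywall, HVAC — every task.
Total fee: 5 + 11 = 16.
No cover costs less than 16.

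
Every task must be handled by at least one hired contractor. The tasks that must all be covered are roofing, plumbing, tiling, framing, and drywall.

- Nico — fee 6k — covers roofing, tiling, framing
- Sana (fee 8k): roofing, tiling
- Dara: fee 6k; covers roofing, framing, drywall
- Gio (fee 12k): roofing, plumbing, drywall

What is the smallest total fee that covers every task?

The greedy cost-per-new-task heuristic would pick Nico, Dara, and Gio for 24, but a cheaper cover exists.
Choose Nico and Gio: together they cover roofing, plumbing, tiling, framing, drywall — every task.
Total fee: 6 + 12 = 18.
No cover costs less than 18.

18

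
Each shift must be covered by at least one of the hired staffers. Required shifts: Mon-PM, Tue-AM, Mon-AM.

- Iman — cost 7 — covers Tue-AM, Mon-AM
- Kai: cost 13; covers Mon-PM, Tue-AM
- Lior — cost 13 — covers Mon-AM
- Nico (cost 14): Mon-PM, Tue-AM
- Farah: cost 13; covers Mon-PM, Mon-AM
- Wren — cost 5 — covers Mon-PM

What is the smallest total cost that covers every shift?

12

Choose Iman and Wren: together they cover Mon-PM, Tue-AM, Mon-AM — every shift.
Total cost: 7 + 5 = 12.
No cover costs less than 12.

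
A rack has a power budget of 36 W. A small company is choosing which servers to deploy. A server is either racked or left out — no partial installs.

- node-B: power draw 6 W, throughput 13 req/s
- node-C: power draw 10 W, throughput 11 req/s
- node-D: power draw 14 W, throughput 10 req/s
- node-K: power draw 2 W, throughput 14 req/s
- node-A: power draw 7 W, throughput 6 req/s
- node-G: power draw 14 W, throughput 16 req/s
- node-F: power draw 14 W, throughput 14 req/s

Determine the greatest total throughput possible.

57

Allowing fractional choices, the relaxed optimum would be about 58.0, but servers are indivisible.
node-B + node-D + node-K + node-G: power draw 6 + 14 + 2 + 14 = 36 ≤ 36, throughput 13 + 10 + 14 + 16 = 53.
node-B + node-K + node-G + node-F: power draw 6 + 2 + 14 + 14 = 36 ≤ 36, throughput 13 + 14 + 16 + 14 = 57.
node-B + node-C + node-K + node-G: power draw 6 + 10 + 2 + 14 = 32 ≤ 36, throughput 13 + 11 + 14 + 16 = 54.
Best is node-B, node-K, node-G, and node-F with total throughput 57.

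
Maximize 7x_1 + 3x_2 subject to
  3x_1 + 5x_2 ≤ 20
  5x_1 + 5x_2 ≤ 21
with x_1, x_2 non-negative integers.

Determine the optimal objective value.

28

(x_1,x_2)=(4,0) is feasible, giving 28.
(x_1,x_2)=(3,1) is feasible, giving 24.
(x_1,x_2)=(3,0) is feasible, giving 21.
The best lattice point is (4,0), giving 28.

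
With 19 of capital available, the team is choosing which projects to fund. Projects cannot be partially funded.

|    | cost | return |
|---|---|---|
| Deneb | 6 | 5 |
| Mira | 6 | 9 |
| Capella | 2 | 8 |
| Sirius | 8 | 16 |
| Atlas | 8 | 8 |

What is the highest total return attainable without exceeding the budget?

Allowing fractional choices, the relaxed optimum would be about 36.0, but projects are indivisible.
Deneb + Capella + Sirius: cost 6 + 2 + 8 = 16 ≤ 19, return 5 + 8 + 16 = 29.
Mira + Capella + Sirius: cost 6 + 2 + 8 = 16 ≤ 19, return 9 + 8 + 16 = 33.
Capella + Sirius + Atlas: cost 2 + 8 + 8 = 18 ≤ 19, return 8 + 16 + 8 = 32.
Best is Mira, Capella, and Sirius with total return 33.

33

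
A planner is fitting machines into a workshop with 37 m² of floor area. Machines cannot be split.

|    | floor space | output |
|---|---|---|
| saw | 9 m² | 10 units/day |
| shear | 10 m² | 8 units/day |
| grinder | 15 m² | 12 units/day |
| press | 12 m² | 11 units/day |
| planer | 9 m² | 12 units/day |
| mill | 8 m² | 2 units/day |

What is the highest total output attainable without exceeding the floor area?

This is an integer program with binary decision variables.
saw + grinder + planer: floor space 9 + 15 + 9 = 33 ≤ 37, output 10 + 12 + 12 = 34.
grinder + press + planer: floor space 15 + 12 + 9 = 36 ≤ 37, output 12 + 11 + 12 = 35.
saw + press + planer: floor space 9 + 12 + 9 = 30 ≤ 37, output 10 + 11 + 12 = 33.
Best is grinder, press, and planer with total output 35.

35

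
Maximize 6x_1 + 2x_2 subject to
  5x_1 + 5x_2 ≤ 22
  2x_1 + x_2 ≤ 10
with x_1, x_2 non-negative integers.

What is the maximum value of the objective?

24

The continuous relaxation peaks at (4.4, 0) with value 26.40; rounding to a feasible lattice point costs some objective.
(x_1,x_2)=(4,0): 5·4+5·0=20≤22, 2·4+1·0=8≤10, objective 24.
(x_1,x_2)=(3,1): 5·3+5·1=20≤22, 2·3+1·1=7≤10, objective 20.
(x_1,x_2)=(3,0): 5·3+5·0=15≤22, 2·3+1·0=6≤10, objective 18.
The best lattice point is (4,0), giving 24.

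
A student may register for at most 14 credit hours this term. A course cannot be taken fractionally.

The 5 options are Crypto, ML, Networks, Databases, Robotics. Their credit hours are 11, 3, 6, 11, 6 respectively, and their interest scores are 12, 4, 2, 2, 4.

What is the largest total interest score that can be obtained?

Take Crypto and ML: credit hours 11 + 3 = 14 ≤ 14, interest score 12 + 4 = 16.
No other feasible combination does better.

16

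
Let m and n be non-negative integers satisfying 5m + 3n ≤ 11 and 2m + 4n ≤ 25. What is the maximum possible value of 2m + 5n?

(m,n)=(0,3): 5·0+3·3=9≤11, 2·0+4·3=12≤25, objective 15.
(m,n)=(1,2): 5·1+3·2=11≤11, 2·1+4·2=10≤25, objective 12.
(m,n)=(0,2): 5·0+3·2=6≤11, 2·0+4·2=8≤25, objective 10.
The best lattice point is (0,3), giving 15.

15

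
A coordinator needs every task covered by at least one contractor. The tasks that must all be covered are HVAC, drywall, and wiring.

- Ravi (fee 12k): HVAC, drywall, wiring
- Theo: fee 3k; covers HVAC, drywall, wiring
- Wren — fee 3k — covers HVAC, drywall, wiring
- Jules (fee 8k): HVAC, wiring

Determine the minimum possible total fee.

This is an integer covering problem.
Theo alone covers HVAC, drywall, wiring — every task.
Total fee: 3.
No cover costs less than 3.

3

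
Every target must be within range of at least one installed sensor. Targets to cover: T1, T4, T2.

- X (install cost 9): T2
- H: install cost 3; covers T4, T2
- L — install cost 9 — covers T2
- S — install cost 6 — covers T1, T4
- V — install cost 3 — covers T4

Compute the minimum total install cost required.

Choose H and S: together they cover T1, T4, T2 — every target.
Total install cost: 3 + 6 = 9.

9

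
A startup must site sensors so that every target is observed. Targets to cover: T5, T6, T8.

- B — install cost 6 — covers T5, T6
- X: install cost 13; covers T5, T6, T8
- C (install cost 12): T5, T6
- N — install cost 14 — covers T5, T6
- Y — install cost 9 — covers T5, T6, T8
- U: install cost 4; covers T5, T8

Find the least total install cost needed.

This is an integer covering problem.
Y alone covers T5, T6, T8 — every target.
Total install cost: 9.

9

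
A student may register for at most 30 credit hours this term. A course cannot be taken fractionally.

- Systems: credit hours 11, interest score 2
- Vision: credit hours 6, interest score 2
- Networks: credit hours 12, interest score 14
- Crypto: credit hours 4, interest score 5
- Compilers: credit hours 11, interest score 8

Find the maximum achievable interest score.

27

This is an integer program with binary decision variables.
Networks + Crypto + Compilers: credit hours 12 + 4 + 11 = 27 ≤ 30, interest score 14 + 5 + 8 = 27.
Vision + Networks + Compilers: credit hours 6 + 12 + 11 = 29 ≤ 30, interest score 2 + 14 + 8 = 24.
Networks + Compilers: credit hours 12 + 11 = 23 ≤ 30, interest score 14 + 8 = 22.
Best is Networks, Crypto, and Compilers with total interest score 27.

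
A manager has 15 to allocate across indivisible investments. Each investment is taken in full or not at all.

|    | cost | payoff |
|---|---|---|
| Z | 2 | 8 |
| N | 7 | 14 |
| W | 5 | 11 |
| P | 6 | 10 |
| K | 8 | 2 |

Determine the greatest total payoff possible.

Allowing fractional choices, the relaxed optimum would be about 34.7, but investments are indivisible.
Z + N + P: cost 2 + 7 + 6 = 15 ≤ 15, payoff 8 + 14 + 10 = 32.
Z + W + P: cost 2 + 5 + 6 = 13 ≤ 15, payoff 8 + 11 + 10 = 29.
Z + N + W: cost 2 + 7 + 5 = 14 ≤ 15, payoff 8 + 14 + 11 = 33.
Best is Z, N, and W with total payoff 33.

33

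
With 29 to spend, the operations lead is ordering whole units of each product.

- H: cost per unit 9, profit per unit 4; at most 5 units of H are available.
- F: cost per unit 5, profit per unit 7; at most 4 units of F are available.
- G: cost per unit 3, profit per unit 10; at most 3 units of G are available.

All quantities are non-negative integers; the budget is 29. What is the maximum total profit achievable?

G has the best ratio (10/3); taking only G gives at most 3×10 = 30 (stopped by the supply cap of 3).
Mixing does better — 4×F and 3×G: cost 29 ≤ 29, profit 4·7 + 3·10 = 58.

58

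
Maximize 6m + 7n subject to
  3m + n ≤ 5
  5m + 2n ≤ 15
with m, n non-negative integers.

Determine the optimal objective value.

35

(m,n)=(0,5): 3·0+1·5=5≤5, 5·0+2·5=10≤15, objective 35.
(m,n)=(0,4): 3·0+1·4=4≤5, 5·0+2·4=8≤15, objective 28.
The best lattice point is (0,5), giving 35.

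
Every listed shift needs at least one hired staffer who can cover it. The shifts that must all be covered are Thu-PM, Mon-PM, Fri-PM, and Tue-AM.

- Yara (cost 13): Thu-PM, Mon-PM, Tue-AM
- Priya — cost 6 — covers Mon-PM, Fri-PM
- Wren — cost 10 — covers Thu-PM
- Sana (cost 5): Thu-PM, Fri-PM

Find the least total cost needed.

18

The greedy cost-per-new-shift heuristic would pick Sana, Priya, and Yara for 24, but a cheaper cover exists.
Choose Yara and Sana: together they cover Thu-PM, Mon-PM, Fri-PM, Tue-AM — every shift.
Total cost: 13 + 5 = 18.
No cover costs less than 18.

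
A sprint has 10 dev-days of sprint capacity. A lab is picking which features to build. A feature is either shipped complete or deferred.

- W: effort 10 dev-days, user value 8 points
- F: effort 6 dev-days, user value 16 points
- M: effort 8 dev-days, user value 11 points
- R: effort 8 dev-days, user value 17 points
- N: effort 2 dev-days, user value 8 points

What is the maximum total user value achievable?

This is a 0-1 knapsack instance.
Take R and N: effort 8 + 2 = 10 ≤ 10, user value 17 + 8 = 25.
No other feasible combination does better.

25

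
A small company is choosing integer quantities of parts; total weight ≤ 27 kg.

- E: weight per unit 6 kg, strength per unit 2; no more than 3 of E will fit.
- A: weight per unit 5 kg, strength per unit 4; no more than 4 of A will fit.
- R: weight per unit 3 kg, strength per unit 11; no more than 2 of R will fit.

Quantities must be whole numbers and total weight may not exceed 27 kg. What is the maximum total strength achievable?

R has the best ratio (11/3); taking only R gives at most 2×11 = 22 (stopped by the supply cap of 2).
Mixing does better — 4×A and 2×R: weight 26 ≤ 27, strength 4·4 + 2·11 = 38.

38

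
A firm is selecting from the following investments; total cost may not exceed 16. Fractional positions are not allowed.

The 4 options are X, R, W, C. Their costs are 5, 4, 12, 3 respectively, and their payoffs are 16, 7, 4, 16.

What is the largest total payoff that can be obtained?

This is an integer program with binary decision variables.
Take X, R, and C: cost 5 + 4 + 3 = 12 ≤ 16, payoff 16 + 7 + 16 = 39.
No other feasible combination does better.

39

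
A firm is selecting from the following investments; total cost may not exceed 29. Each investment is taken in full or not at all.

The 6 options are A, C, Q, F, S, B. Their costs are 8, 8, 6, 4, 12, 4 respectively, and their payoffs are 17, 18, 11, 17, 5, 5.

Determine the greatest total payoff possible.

A + C + F: cost 8 + 8 + 4 = 20 ≤ 29, payoff 17 + 18 + 17 = 52.
A + C + F + B: cost 8 + 8 + 4 + 4 = 24 ≤ 29, payoff 17 + 18 + 17 + 5 = 57.
A + C + Q + F: cost 8 + 8 + 6 + 4 = 26 ≤ 29, payoff 17 + 18 + 11 + 17 = 63.
Best is A, C, Q, and F with total payoff 63.

63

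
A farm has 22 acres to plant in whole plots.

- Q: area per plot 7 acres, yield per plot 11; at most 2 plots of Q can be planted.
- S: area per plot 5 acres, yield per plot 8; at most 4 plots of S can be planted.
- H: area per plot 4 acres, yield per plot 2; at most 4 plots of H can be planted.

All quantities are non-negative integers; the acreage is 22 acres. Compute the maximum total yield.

35

This is a bounded integer knapsack.
Take 1×Q and 3×S: area 22 ≤ 22, yield 1·11 + 3·8 = 35.
No other integer combination yields more.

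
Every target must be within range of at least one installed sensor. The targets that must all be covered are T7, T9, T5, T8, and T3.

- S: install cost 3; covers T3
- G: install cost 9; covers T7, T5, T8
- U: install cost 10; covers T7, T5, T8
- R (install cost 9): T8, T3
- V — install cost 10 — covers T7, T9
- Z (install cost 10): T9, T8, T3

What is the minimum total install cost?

19

This is a weighted set-cover instance.
The greedy cost-per-new-target heuristic would pick S, G, and V for 22, but a cheaper cover exists.
Choose G and Z: together they cover T7, T9, T5, T8, T3 — every target.
Total install cost: 9 + 10 = 19.
No cover costs less than 19.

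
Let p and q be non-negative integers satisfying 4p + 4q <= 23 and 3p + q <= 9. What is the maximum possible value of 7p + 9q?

(p,q)=(0,5): 4·0+4·5=20≤23, 3·0+1·5=5≤9, objective 45.
(p,q)=(1,4): 4·1+4·4=20≤23, 3·1+1·4=7≤9, objective 43.
(p,q)=(0,4): 4·0+4·4=16≤23, 3·0+1·4=4≤9, objective 36.
Maximum is 45 at (p,q)=(0,5).

45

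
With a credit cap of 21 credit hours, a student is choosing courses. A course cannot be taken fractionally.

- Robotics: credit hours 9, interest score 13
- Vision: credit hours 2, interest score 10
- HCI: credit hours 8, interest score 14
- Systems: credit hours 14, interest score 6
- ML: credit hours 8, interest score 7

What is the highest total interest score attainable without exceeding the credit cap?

37

Robotics + Vision + HCI: credit hours 9 + 2 + 8 = 19 ≤ 21, interest score 13 + 10 + 14 = 37.
Vision + HCI + ML: credit hours 2 + 8 + 8 = 18 ≤ 21, interest score 10 + 14 + 7 = 31.
Robotics + Vision + ML: credit hours 9 + 2 + 8 = 19 ≤ 21, interest score 13 + 10 + 7 = 30.
Best is Robotics, Vision, and HCI with total interest score 37.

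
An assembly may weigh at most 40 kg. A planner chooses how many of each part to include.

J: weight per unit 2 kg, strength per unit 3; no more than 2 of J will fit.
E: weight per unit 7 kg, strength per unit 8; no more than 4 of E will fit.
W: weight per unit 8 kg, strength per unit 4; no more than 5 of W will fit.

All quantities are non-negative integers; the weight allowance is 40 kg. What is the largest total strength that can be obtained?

This is a bounded integer knapsack.
1×J, 4×E, and 1×W: weight 38 ≤ 40, strength 1·3 + 4·8 + 1·4 = 39.
2×J, 4×E, and 1×W: weight 40 ≤ 40, strength 2·3 + 4·8 + 1·4 = 42.
Best is 42.

42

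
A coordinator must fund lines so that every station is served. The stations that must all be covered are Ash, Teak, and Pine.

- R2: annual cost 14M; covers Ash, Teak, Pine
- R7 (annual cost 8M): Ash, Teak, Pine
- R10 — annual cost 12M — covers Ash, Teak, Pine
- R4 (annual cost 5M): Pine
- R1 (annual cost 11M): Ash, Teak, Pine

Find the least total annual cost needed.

8

R7 alone covers Ash, Teak, Pine — every station.
Total annual cost: 8.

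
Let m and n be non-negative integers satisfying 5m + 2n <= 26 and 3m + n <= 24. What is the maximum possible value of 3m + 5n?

65

(m,n)=(0,13): 5·0+2·13=26≤26, 3·0+1·13=13≤24, objective 65.
(m,n)=(0,12): 5·0+2·12=24≤26, 3·0+1·12=12≤24, objective 60.
The best lattice point is (0,13), giving 65.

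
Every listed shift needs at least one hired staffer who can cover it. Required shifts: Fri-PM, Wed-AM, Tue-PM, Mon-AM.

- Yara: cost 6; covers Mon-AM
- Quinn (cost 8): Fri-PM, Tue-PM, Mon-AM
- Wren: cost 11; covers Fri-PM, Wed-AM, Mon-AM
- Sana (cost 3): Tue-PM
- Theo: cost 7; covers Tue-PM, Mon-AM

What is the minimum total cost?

14

The greedy cost-per-new-shift heuristic would pick Quinn and Wren for 19, but a cheaper cover exists.
Choose Wren and Sana: together they cover Fri-PM, Wed-AM, Tue-PM, Mon-AM — every shift.
Total cost: 11 + 3 = 14.
No cover costs less than 14.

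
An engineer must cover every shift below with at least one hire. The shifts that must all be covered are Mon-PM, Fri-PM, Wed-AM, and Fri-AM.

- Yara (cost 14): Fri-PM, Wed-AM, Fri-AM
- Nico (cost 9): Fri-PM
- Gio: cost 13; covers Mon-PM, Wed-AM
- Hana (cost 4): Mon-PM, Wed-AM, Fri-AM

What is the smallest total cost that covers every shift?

13

Choose Nico and Hana: together they cover Mon-PM, Fri-PM, Wed-AM, Fri-AM — every shift.
Total cost: 9 + 4 = 13.
No cover costs less than 13.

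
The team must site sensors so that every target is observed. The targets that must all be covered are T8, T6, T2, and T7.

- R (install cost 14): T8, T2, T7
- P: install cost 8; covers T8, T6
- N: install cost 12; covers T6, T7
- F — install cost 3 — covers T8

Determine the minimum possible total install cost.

22

This is a weighted set-cover instance.
Choose R and P: together they cover T8, T6, T2, T7 — every target.
Total install cost: 14 + 8 = 22.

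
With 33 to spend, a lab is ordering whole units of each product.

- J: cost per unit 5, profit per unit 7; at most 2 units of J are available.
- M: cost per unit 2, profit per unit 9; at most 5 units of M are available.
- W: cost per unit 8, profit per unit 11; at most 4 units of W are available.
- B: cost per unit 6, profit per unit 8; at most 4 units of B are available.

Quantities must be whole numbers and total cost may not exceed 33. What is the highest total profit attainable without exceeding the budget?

76

1×J, 5×M, and 3×B: cost 33 ≤ 33, profit 1·7 + 5·9 + 3·8 = 76.
5×M, 2×W, and 1×B: cost 32 ≤ 33, profit 5·9 + 2·11 + 1·8 = 75.
Best is 76.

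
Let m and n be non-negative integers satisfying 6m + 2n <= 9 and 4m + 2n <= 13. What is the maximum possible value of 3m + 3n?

12

The continuous relaxation peaks at (0, 4.5) with value 13.50; rounding to a feasible lattice point costs some objective.
(m,n)=(0,4): 6·0+2·4=8≤9, 4·0+2·4=8≤13, objective 12.
(m,n)=(0,3): 6·0+2·3=6≤9, 4·0+2·3=6≤13, objective 9.
No feasible integer point exceeds 12.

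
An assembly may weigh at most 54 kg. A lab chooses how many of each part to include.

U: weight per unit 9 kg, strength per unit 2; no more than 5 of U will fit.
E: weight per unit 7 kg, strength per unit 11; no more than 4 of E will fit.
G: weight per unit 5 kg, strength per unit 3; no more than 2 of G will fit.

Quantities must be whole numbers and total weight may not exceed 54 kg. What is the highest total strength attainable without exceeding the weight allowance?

This is a bounded integer knapsack.
E has the best ratio (11/7); taking only E gives at most 4×11 = 44 (stopped by the supply cap of 4).
Mixing does better — 1×U, 4×E, and 2×G: weight 47 ≤ 54, strength 1·2 + 4·11 + 2·3 = 52.

52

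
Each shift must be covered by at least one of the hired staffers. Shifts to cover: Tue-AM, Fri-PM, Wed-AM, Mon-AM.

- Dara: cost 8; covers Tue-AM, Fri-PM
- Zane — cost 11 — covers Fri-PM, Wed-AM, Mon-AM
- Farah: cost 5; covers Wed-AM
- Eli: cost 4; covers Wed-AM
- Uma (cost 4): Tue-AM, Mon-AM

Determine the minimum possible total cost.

The greedy cost-per-new-shift heuristic would pick Uma, Eli, and Dara for 16, but a cheaper cover exists.
Choose Zane and Uma: together they cover Tue-AM, Fri-PM, Wed-AM, Mon-AM — every shift.
Total cost: 11 + 4 = 15.
No cover costs less than 15.

15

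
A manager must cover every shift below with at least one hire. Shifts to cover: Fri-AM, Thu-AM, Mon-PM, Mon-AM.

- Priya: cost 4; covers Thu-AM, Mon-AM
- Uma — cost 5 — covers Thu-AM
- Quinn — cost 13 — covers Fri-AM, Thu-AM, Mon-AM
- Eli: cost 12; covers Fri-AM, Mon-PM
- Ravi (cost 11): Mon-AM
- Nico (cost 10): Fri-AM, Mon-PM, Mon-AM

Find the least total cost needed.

14

This is a weighted set-cover instance.
Choose Priya and Nico: together they cover Fri-AM, Thu-AM, Mon-PM, Mon-AM — every shift.
Total cost: 4 + 10 = 14.
No cover costs less than 14.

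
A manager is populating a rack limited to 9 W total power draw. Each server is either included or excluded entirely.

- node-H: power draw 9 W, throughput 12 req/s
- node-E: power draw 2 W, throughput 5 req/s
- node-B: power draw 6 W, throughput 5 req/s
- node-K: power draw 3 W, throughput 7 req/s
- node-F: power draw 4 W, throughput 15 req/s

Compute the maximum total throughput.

27

node-K + node-F: power draw 3 + 4 = 7 ≤ 9, throughput 7 + 15 = 22.
node-E + node-F: power draw 2 + 4 = 6 ≤ 9, throughput 5 + 15 = 20.
node-E + node-K + node-F: power draw 2 + 3 + 4 = 9 ≤ 9, throughput 5 + 7 + 15 = 27.
Best is node-E, node-K, and node-F with total throughput 27.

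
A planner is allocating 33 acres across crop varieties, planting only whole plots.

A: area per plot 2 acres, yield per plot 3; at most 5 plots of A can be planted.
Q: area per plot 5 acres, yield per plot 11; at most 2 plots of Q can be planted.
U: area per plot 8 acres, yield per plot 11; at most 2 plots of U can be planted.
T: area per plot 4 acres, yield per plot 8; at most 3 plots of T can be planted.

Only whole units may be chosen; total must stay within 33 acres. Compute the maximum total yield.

61

This is a bounded integer knapsack.
Take 5×A, 2×Q, and 3×T: area 32 ≤ 33, yield 5·3 + 2·11 + 3·8 = 61.
Q has the best ratio (11/5) and is taken to its limit of 2; remaining capacity is filled optimally with the others.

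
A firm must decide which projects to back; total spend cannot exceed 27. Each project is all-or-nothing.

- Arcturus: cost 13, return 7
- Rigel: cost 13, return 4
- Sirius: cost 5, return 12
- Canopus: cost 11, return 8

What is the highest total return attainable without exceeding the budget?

Take Sirius and Canopus: cost 5 + 11 = 16 ≤ 27, return 12 + 8 = 20.
No other feasible combination does better.

20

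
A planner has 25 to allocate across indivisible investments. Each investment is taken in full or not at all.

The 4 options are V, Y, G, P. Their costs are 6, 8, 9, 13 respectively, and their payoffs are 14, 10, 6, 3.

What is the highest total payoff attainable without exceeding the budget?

Take V, Y, and G: cost 6 + 8 + 9 = 23 ≤ 25, payoff 14 + 10 + 6 = 30.
No other feasible combination does better.

30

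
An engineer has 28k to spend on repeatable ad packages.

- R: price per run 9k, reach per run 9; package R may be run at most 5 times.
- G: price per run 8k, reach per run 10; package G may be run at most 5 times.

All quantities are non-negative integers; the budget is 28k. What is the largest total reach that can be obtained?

30

This is a bounded integer knapsack.
3×G: price 24 ≤ 28, reach 3·10 = 30.
1×R and 2×G: price 25 ≤ 28, reach 1·9 + 2·10 = 29.
Best is 30.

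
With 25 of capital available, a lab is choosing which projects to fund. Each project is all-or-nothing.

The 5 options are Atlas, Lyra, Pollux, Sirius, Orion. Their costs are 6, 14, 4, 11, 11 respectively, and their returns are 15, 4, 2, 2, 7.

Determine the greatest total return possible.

24

Allowing fractional choices, the relaxed optimum would be about 25.1, but projects are indivisible.
Atlas + Pollux + Orion: cost 6 + 4 + 11 = 21 ≤ 25, return 15 + 2 + 7 = 24.
Atlas + Orion: cost 6 + 11 = 17 ≤ 25, return 15 + 7 = 22.
Atlas + Lyra + Pollux: cost 6 + 14 + 4 = 24 ≤ 25, return 15 + 4 + 2 = 21.
Best is Atlas, Pollux, and Orion with total return 24.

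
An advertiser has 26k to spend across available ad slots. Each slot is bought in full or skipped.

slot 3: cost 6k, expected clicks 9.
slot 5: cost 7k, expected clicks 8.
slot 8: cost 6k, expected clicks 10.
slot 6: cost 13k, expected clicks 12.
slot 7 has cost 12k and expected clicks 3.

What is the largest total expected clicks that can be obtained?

Allowing fractional choices, the relaxed optimum would be about 33.5, but ad slots are indivisible.
slot 3 + slot 5 + slot 6: cost 6 + 7 + 13 = 26 ≤ 26, expected clicks 9 + 8 + 12 = 29.
slot 5 + slot 8 + slot 6: cost 7 + 6 + 13 = 26 ≤ 26, expected clicks 8 + 10 + 12 = 30.
slot 3 + slot 8 + slot 6: cost 6 + 6 + 13 = 25 ≤ 26, expected clicks 9 + 10 + 12 = 31.
Best is slot 3, slot 8, and slot 6 with total expected clicks 31.

31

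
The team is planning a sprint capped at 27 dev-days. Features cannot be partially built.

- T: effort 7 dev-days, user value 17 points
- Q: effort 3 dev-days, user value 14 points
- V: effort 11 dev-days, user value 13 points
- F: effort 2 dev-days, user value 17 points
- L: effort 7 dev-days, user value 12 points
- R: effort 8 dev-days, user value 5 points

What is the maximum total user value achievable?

This is a 0-1 knapsack instance.
Allowing fractional choices, the relaxed optimum would be about 69.5, but features are indivisible.
T + Q + F + L: effort 7 + 3 + 2 + 7 = 19 ≤ 27, user value 17 + 14 + 17 + 12 = 60.
T + Q + V + F: effort 7 + 3 + 11 + 2 = 23 ≤ 27, user value 17 + 14 + 13 + 17 = 61.
T + Q + F + L + R: effort 7 + 3 + 2 + 7 + 8 = 27 ≤ 27, user value 17 + 14 + 17 + 12 + 5 = 65.
Best is T, Q, F, L, and R with total user value 65.

65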